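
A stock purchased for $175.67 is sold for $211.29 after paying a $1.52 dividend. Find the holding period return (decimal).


Formula: HPR = (P1 - P0 + D) / P0
Gain: $211.29 - $175.67 + $1.52 = $37.14
HPR = $37.14 / $175.67 = 0.2114

0.2114


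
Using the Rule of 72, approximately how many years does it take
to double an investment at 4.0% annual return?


Formula: Years ≈ 72 / r
Substituting: Years ≈ 72 / 4.0
Years ≈ 18.0

18.0 years


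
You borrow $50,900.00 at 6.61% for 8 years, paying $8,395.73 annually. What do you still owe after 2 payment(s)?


Formula: Balance = PV*(1+r)^k - PMT*((1+r)^k - 1)/r
Growth: (1 + 0.0661)^2 = 1.136569
Accumulated factor: ((1+r)^k - 1)/r = 2.0661
Balance = $50,900.00 * 1.136569 - $8,395.73 * 2.0661
Balance = $40,504.96

$40,504.96


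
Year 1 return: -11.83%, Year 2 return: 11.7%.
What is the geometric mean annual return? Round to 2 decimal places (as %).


Formula: Geometric mean = ((1+r1)*(1+r2))^(1/2) - 1
Product: (1 + -0.1183) * (1 + 0.117) = 0.8817 * 1.117 = 0.984859
Square root: 0.984859^0.5 = 0.992401
Geometric mean = 0.992401 - 1 = -0.007599
As percentage: -0.76%

-0.76%


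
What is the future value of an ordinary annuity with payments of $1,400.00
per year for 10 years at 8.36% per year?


Formula: FV = PMT * ((1+r)^n - 1) / r
Growth factor: (1 + 0.0836)^10 = 2.231978
Numerator: 2.231978 - 1 = 1.231978
FV = $1,400.00 * 1.231978 / 0.0836 = $20,631.22

$20,631.22


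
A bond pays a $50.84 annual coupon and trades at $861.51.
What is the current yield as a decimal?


Formula: Current yield = annual coupon / price
Substituting: CY = $50.84 / $861.51
CY = 0.059013

0.059013


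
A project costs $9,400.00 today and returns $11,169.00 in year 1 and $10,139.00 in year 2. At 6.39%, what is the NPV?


Formula: NPV = C0 + C1/(1+r) + C2/(1+r)^2
Discount C1: $11,169.00 / (1 + 0.0639) = $10,498.17
Discount C2: $10,139.00 / (1 + 0.0639)^2 = $8,957.64
NPV = -$9,400.00 + $10,498.17 + $8,957.64 = $10,055.81

$10,055.81


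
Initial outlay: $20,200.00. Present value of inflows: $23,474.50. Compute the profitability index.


Formula: PI = PV(cash flows) / initial investment
Substituting: PI = $23,474.50 / $20,200.00
PI = 1.1621

1.1621


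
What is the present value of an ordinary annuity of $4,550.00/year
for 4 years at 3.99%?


Formula: PV = PMT * (1 - (1+r)^(-n)) / r
Discount factor: (1 + 0.0399)^(-4) = 0.855133
Bracket: 1 - 0.855133 = 0.144867
PV = $4,550.00 * 0.144867 / 0.0399 = $16,519.92

$16,519.92


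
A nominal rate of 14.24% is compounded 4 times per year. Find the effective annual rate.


Formula: EAR = (1 + r/m)^m - 1
Period rate: r/m = 0.1424 / 4 = 0.0356
Compounding: (1 + 0.0356)^4 = 1.150186
EAR = 1.150186 - 1 = 0.150186

0.150186


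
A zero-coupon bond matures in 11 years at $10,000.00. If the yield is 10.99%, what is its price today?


Formula: Price = FV / (1 + r)^n
Substituting: Price = $10,000.00 / (1 + 0.1099)^11
Discount factor: (1.1099)^11 = 3.148635
Price = $10,000.00 / 3.148635 = $3,175.98

$3,175.98


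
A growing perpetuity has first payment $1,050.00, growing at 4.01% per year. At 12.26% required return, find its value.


Formula: PV = C / (r - g)
Spread: r - g = 0.1226 - 0.0401 = 0.0825
Substituting: PV = $1,050.00 / 0.0825
PV = $12,727.27

$12,727.27


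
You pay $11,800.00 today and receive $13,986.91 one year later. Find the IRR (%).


Formula: IRR = C1/C0 - 1
Substituting: IRR = $13,986.91 / $11,800.00 - 1
Ratio: 1.185331 - 1 = 0.185331
IRR = 18.5331%

18.5331%


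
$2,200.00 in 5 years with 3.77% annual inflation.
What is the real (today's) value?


Formula: Real value = nominal / (1 + inflation)^years
Price level: (1 + 0.0377)^5 = 1.203259
Real value = $2,200.00 / 1.203259 = $1,828.37

$1,828.37


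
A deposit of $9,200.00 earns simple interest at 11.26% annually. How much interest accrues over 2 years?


Formula: I = P * r * t
Substituting: I = $9,200.00 * 0.1126 * 2
Step: I = $9,200.00 * 0.2252
I = $2,071.84

$2,071.84


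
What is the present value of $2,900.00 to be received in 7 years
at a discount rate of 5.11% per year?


Formula: PV = FV / (1 + r)^n
Substituting: PV = $2,900.00 / (1 + 0.0511)^7
Discount factor: (1.0511)^7 = 1.417452
PV = $2,900.00 / 1.417452 = $2,045.93

$2,045.93


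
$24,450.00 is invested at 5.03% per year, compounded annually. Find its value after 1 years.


Formula: FV = P * (1 + r)^n
Substituting: FV = $24,450.00 * (1 + 0.0503)^1
Growth factor: (1.0503)^1 = 1.0503
FV = $24,450.00 * 1.0503 = $25,679.84

$25,679.84


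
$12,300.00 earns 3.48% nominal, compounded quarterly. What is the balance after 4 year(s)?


Formula: FV = P * (1 + r/m)^(m*t)
Period rate: r/m = 0.0348 / 4 = 0.0087
Total periods: m*t = 4 * 4 = 16
Growth factor: (1 + 0.0087)^16 = 1.148662
FV = $12,300.00 * 1.148662 = $14,128.55

$14,128.55


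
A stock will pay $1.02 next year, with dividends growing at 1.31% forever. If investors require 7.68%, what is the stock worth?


Formula: P = D1 / (r - g)
Spread: r - g = 0.0768 - 0.0131 = 0.0637
Substituting: P = $1.02 / 0.0637
P = $16.01

$16.01


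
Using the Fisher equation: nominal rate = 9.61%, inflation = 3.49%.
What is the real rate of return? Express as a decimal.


Formula: (1 + r_real) = (1 + r_nom) / (1 + inflation)
Substituting: (1 + r_real) = 1.0961 / 1.0349
(1 + r_real) = 1.059136
r_real = 1.059136 - 1 = 0.059136

0.059136


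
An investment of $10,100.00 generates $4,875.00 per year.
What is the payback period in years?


Formula: Payback = investment / annual cash flow
Substituting: Payback = $10,100.00 / $4,875.00
Payback = 2.0718 years

2.0718 years


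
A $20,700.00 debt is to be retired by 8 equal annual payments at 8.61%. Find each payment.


Formula: PMT = PV * r / (1 - (1+r)^(-n))
Denominator: 1 - (1 + 0.0861)^(-8) = 0.483534
Numerator: $20,700.00 * 0.0861 = 1782.27
PMT = 1782.27 / 0.483534 = $3,685.92

$3,685.92


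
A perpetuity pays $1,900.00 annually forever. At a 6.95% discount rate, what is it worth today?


Formula: PV = C / r
Substituting: PV = $1,900.00 / 0.0695
PV = $27,338.13

$27,338.13


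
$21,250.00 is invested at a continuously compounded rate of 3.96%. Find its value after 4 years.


Formula: FV = P * e^(r*t)
Exponent: r*t = 0.0396 * 4 = 0.1584
e^(0.1584) = 1.171635
FV = $21,250.00 * 1.171635 = $24,897.24

$24,897.24


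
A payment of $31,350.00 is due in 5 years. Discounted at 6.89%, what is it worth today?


Formula: PV = FV / (1 + r)^n
Substituting: PV = $31,350.00 / (1 + 0.0689)^5
Discount factor: (1.0689)^5 = 1.395357
PV = $31,350.00 / 1.395357 = $22,467.37

$22,467.37


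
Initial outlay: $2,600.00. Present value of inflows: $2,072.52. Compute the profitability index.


Formula: PI = PV(cash flows) / initial investment
Substituting: PI = $2,072.52 / $2,600.00
PI = 0.7971

0.7971


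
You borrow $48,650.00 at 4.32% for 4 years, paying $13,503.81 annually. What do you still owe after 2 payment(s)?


Formula: Balance = PV*(1+r)^k - PMT*((1+r)^k - 1)/r
Growth: (1 + 0.0432)^2 = 1.088266
Accumulated factor: ((1+r)^k - 1)/r = 2.0432
Balance = $48,650.00 * 1.088266 - $13,503.81 * 2.0432
Balance = $25,353.17

$25,353.17


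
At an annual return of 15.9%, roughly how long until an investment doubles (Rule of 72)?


Formula: Years ≈ 72 / r
Substituting: Years ≈ 72 / 15.9
Years ≈ 4.5

4.5 years


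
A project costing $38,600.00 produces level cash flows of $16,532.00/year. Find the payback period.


Formula: Payback = investment / annual cash flow
Substituting: Payback = $38,600.00 / $16,532.00
Payback = 2.3349 years

2.3349 years


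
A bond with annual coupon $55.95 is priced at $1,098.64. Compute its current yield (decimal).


Formula: Current yield = annual coupon / price
Substituting: CY = $55.95 / $1,098.64
CY = 0.050927

0.050927


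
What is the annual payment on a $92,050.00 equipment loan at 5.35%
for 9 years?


Formula: PMT = PV * r / (1 - (1+r)^(-n))
Denominator: 1 - (1 + 0.0535)^(-9) = 0.374411
Numerator: $92,050.00 * 0.0535 = 4924.675
PMT = 4924.675 / 0.374411 = $13,153.13

$13,153.13


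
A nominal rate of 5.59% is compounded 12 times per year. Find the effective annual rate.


Formula: EAR = (1 + r/m)^m - 1
Period rate: r/m = 0.0559 / 12 = 0.004658
Compounding: (1 + 0.004658)^12 = 1.057355
EAR = 1.057355 - 1 = 0.057355

0.057355


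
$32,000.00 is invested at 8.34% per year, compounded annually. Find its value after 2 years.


Formula: FV = P * (1 + r)^n
Substituting: FV = $32,000.00 * (1 + 0.0834)^2
Growth factor: (1.0834)^2 = 1.173756
FV = $32,000.00 * 1.173756 = $37,560.18

$37,560.18


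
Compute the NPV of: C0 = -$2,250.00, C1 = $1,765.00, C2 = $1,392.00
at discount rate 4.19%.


Formula: NPV = C0 + C1/(1+r) + C2/(1+r)^2
Discount C1: $1,765.00 / (1 + 0.0419) = $1,694.02
Discount C2: $1,392.00 / (1 + 0.0419)^2 = $1,282.29
NPV = -$2,250.00 + $1,694.02 + $1,282.29 = $726.31

$726.31


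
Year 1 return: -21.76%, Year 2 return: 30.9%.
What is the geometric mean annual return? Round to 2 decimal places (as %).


Formula: Geometric mean = ((1+r1)*(1+r2))^(1/2) - 1
Product: (1 + -0.2176) * (1 + 0.309) = 0.7824 * 1.309 = 1.024162
Square root: 1.024162^0.5 = 1.012009
Geometric mean = 1.012009 - 1 = 0.012009
As percentage: 1.20%

1.20%


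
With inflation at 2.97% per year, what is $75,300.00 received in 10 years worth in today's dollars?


Formula: Real value = nominal / (1 + inflation)^years
Price level: (1 + 0.0297)^10 = 1.340007
Real value = $75,300.00 / 1.340007 = $56,193.73

$56,193.73


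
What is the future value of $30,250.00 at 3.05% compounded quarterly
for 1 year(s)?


Formula: FV = P * (1 + r/m)^(m*t)
Period rate: r/m = 0.0305 / 4 = 0.007625
Total periods: m*t = 4 * 1 = 4
Growth factor: (1 + 0.007625)^4 = 1.030851
FV = $30,250.00 * 1.030851 = $31,183.23

$31,183.23


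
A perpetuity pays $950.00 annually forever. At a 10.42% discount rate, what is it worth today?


Formula: PV = C / r
Substituting: PV = $950.00 / 0.1042
PV = $9,117.08

$9,117.08


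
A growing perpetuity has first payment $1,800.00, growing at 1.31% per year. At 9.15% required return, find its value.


Formula: PV = C / (r - g)
Spread: r - g = 0.0915 - 0.0131 = 0.0784
Substituting: PV = $1,800.00 / 0.0784
PV = $22,959.18

$22,959.18


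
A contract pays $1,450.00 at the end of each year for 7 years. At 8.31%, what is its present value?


Formula: PV = PMT * (1 - (1+r)^(-n)) / r
Discount factor: (1 + 0.0831)^(-7) = 0.5719
Bracket: 1 - 0.5719 = 0.4281
PV = $1,450.00 * 0.4281 / 0.0831 = $7,469.86

$7,469.86


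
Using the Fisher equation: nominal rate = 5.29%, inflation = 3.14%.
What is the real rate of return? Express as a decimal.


Formula: (1 + r_real) = (1 + r_nom) / (1 + inflation)
Substituting: (1 + r_real) = 1.0529 / 1.0314
(1 + r_real) = 1.020845
r_real = 1.020845 - 1 = 0.020845

0.020845


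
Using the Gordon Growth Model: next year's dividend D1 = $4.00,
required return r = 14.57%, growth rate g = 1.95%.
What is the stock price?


Formula: P = D1 / (r - g)
Spread: r - g = 0.1457 - 0.0195 = 0.1262
Substituting: P = $4.00 / 0.1262
P = $31.70

$31.70


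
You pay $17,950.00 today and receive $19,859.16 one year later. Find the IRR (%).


Formula: IRR = C1/C0 - 1
Substituting: IRR = $19,859.16 / $17,950.00 - 1
Ratio: 1.10636 - 1 = 0.10636
IRR = 10.636%

10.636%


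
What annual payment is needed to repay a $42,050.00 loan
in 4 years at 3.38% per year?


Formula: PMT = PV * r / (1 - (1+r)^(-n))
Denominator: 1 - (1 + 0.0338)^(-4) = 0.124505
Numerator: $42,050.00 * 0.0338 = 1421.29
PMT = 1421.29 / 0.124505 = $11,415.57

$11,415.57


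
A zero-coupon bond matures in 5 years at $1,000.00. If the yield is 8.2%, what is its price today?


Formula: Price = FV / (1 + r)^n
Substituting: Price = $1,000.00 / (1 + 0.082)^5
Discount factor: (1.082)^5 = 1.482983
Price = $1,000.00 / 1.482983 = $674.32

$674.32


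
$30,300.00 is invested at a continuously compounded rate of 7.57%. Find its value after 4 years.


Formula: FV = P * e^(r*t)
Exponent: r*t = 0.0757 * 4 = 0.3028
e^(0.3028) = 1.353644
FV = $30,300.00 * 1.353644 = $41,015.40

$41,015.40


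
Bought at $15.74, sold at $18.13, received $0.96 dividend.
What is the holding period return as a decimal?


Formula: HPR = (P1 - P0 + D) / P0
Gain: $18.13 - $15.74 + $0.96 = $3.35
HPR = $3.35 / $15.74 = 0.2128

0.2128


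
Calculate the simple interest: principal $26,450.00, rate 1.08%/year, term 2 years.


Formula: I = P * r * t
Substituting: I = $26,450.00 * 0.0108 * 2
Step: I = $26,450.00 * 0.0216
I = $571.32

$571.32


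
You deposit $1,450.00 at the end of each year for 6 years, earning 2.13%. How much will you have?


Formula: FV = PMT * ((1+r)^n - 1) / r
Growth factor: (1 + 0.0213)^6 = 1.134802
Numerator: 1.134802 - 1 = 0.134802
FV = $1,450.00 * 0.134802 / 0.0213 = $9,176.64

$9,176.64


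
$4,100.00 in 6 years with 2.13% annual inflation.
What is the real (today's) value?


Formula: Real value = nominal / (1 + inflation)^years
Price level: (1 + 0.0213)^6 = 1.134802
Real value = $4,100.00 / 1.134802 = $3,612.97

$3,612.97


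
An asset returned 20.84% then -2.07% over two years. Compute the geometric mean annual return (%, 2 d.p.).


Formula: Geometric mean = ((1+r1)*(1+r2))^(1/2) - 1
Product: (1 + 0.2084) * (1 + -0.0207) = 1.2084 * 0.9793 = 1.183386
Square root: 1.183386^0.5 = 1.087836
Geometric mean = 1.087836 - 1 = 0.087836
As percentage: 8.78%

8.78%


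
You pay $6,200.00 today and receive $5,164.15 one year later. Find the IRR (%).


Formula: IRR = C1/C0 - 1
Substituting: IRR = $5,164.15 / $6,200.00 - 1
Ratio: 0.832927 - 1 = -0.167073
IRR = -16.7073%

-16.7073%


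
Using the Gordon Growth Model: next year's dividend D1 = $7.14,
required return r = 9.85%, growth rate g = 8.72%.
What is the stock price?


Formula: P = D1 / (r - g)
Spread: r - g = 0.0985 - 0.0872 = 0.0113
Substituting: P = $7.14 / 0.0113
P = $631.86

$631.86


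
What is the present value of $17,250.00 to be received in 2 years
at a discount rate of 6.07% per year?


Formula: PV = FV / (1 + r)^n
Substituting: PV = $17,250.00 / (1 + 0.0607)^2
Discount factor: (1.0607)^2 = 1.125084
PV = $17,250.00 / 1.125084 = $15,332.18

$15,332.18


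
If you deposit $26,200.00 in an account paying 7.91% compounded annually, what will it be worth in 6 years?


Formula: FV = P * (1 + r)^n
Substituting: FV = $26,200.00 * (1 + 0.0791)^6
Growth factor: (1.0791)^6 = 1.578956
FV = $26,200.00 * 1.578956 = $41,368.66

$41,368.66


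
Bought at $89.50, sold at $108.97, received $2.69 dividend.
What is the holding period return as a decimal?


Formula: HPR = (P1 - P0 + D) / P0
Gain: $108.97 - $89.50 + $2.69 = $22.16
HPR = $22.16 / $89.50 = 0.2476

0.2476


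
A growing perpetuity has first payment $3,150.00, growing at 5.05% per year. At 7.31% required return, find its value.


Formula: PV = C / (r - g)
Spread: r - g = 0.0731 - 0.0505 = 0.0226
Substituting: PV = $3,150.00 / 0.0226
PV = $139,380.53

$139,380.53


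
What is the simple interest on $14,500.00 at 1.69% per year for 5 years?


Formula: I = P * r * t
Substituting: I = $14,500.00 * 0.0169 * 5
Step: I = $14,500.00 * 0.0845
I = $1,225.25

$1,225.25


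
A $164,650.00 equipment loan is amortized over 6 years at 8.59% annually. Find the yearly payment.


Formula: PMT = PV * r / (1 - (1+r)^(-n))
Denominator: 1 - (1 + 0.0859)^(-6) = 0.390097
Numerator: $164,650.00 * 0.0859 = 14143.435
PMT = 14143.435 / 0.390097 = $36,256.23

$36,256.23


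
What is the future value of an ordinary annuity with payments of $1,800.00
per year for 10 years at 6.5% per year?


Formula: FV = PMT * ((1+r)^n - 1) / r
Growth factor: (1 + 0.065)^10 = 1.877137
Numerator: 1.877137 - 1 = 0.877137
FV = $1,800.00 * 0.877137 / 0.065 = $24,289.96

$24,289.96


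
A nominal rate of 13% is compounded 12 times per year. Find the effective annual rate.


Formula: EAR = (1 + r/m)^m - 1
Period rate: r/m = 0.13 / 12 = 0.010833
Compounding: (1 + 0.010833)^12 = 1.138032
EAR = 1.138032 - 1 = 0.138032

0.138032


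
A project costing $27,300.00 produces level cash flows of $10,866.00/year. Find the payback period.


Formula: Payback = investment / annual cash flow
Substituting: Payback = $27,300.00 / $10,866.00
Payback = 2.5124 years

2.5124 years


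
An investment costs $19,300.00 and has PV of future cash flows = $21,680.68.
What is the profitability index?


Formula: PI = PV(cash flows) / initial investment
Substituting: PI = $21,680.68 / $19,300.00
PI = 1.1234

1.1234


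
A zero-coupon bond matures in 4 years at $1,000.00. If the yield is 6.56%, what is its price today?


Formula: Price = FV / (1 + r)^n
Substituting: Price = $1,000.00 / (1 + 0.0656)^4
Discount factor: (1.0656)^4 = 1.289368
Price = $1,000.00 / 1.289368 = $775.57

$775.57


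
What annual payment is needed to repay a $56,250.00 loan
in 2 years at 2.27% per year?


Formula: PMT = PV * r / (1 - (1+r)^(-n))
Denominator: 1 - (1 + 0.0227)^(-2) = 0.0439
Numerator: $56,250.00 * 0.0227 = 1276.875
PMT = 1276.875 / 0.0439 = $29,086.24

$29,086.24


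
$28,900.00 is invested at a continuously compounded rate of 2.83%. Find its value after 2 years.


Formula: FV = P * e^(r*t)
Exponent: r*t = 0.0283 * 2 = 0.0566
e^(0.0566) = 1.058232
FV = $28,900.00 * 1.058232 = $30,582.92

$30,582.92


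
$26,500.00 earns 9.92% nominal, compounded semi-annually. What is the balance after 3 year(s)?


Formula: FV = P * (1 + r/m)^(m*t)
Period rate: r/m = 0.0992 / 2 = 0.0496
Total periods: m*t = 2 * 3 = 6
Growth factor: (1 + 0.0496)^6 = 1.337035
FV = $26,500.00 * 1.337035 = $35,431.44

$35,431.44


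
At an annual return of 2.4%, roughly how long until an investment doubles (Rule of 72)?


Formula: Years ≈ 72 / r
Substituting: Years ≈ 72 / 2.4
Years ≈ 30.0

30.0 years


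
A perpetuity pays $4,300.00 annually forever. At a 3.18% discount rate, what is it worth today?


Formula: PV = C / r
Substituting: PV = $4,300.00 / 0.0318
PV = $135,220.13

$135,220.13


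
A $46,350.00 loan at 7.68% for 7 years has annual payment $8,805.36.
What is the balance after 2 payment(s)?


Formula: Balance = PV*(1+r)^k - PMT*((1+r)^k - 1)/r
Growth: (1 + 0.0768)^2 = 1.159498
Accumulated factor: ((1+r)^k - 1)/r = 2.0768
Balance = $46,350.00 * 1.159498 - $8,805.36 * 2.0768
Balance = $35,455.77

$35,455.77


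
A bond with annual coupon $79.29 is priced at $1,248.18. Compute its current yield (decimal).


Formula: Current yield = annual coupon / price
Substituting: CY = $79.29 / $1,248.18
CY = 0.063524

0.063524


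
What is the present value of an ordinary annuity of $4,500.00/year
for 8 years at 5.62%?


Formula: PV = PMT * (1 - (1+r)^(-n)) / r
Discount factor: (1 + 0.0562)^(-8) = 0.6457
Bracket: 1 - 0.6457 = 0.3543
PV = $4,500.00 * 0.3543 / 0.0562 = $28,369.23

$28,369.23


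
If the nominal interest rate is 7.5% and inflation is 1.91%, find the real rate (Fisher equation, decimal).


Formula: (1 + r_real) = (1 + r_nom) / (1 + inflation)
Substituting: (1 + r_real) = 1.075 / 1.0191
(1 + r_real) = 1.054852
r_real = 1.054852 - 1 = 0.054852

0.054852


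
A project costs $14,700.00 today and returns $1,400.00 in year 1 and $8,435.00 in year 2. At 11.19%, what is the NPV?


Formula: NPV = C0 + C1/(1+r) + C2/(1+r)^2
Discount C1: $1,400.00 / (1 + 0.1119) = $1,259.11
Discount C2: $8,435.00 / (1 + 0.1119)^2 = $6,822.66
NPV = -$14,700.00 + $1,259.11 + $6,822.66 = -$6,618.24

-$6,618.24


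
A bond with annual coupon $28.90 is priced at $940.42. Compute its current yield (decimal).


Formula: Current yield = annual coupon / price
Substituting: CY = $28.90 / $940.42
CY = 0.030731

0.030731


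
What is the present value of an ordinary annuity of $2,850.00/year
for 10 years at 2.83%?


Formula: PV = PMT * (1 - (1+r)^(-n)) / r
Discount factor: (1 + 0.0283)^(-10) = 0.756487
Bracket: 1 - 0.756487 = 0.243513
PV = $2,850.00 * 0.243513 / 0.0283 = $24,523.36

$24,523.36


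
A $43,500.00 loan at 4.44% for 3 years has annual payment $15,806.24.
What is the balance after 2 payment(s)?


Formula: Balance = PV*(1+r)^k - PMT*((1+r)^k - 1)/r
Growth: (1 + 0.0444)^2 = 1.090771
Accumulated factor: ((1+r)^k - 1)/r = 2.0444
Balance = $43,500.00 * 1.090771 - $15,806.24 * 2.0444
Balance = $15,134.28

$15,134.28


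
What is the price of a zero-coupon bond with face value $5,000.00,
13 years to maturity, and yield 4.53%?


Formula: Price = FV / (1 + r)^n
Substituting: Price = $5,000.00 / (1 + 0.0453)^13
Discount factor: (1.0453)^13 = 1.778821
Price = $5,000.00 / 1.778821 = $2,810.85

$2,810.85


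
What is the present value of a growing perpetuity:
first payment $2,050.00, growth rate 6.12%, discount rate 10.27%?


Formula: PV = C / (r - g)
Spread: r - g = 0.1027 - 0.0612 = 0.0415
Substituting: PV = $2,050.00 / 0.0415
PV = $49,397.59

$49,397.59


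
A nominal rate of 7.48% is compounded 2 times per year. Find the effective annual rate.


Formula: EAR = (1 + r/m)^m - 1
Period rate: r/m = 0.0748 / 2 = 0.0374
Compounding: (1 + 0.0374)^2 = 1.076199
EAR = 1.076199 - 1 = 0.076199

0.076199


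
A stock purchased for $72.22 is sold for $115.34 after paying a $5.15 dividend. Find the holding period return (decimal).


Formula: HPR = (P1 - P0 + D) / P0
Gain: $115.34 - $72.22 + $5.15 = $48.27
HPR = $48.27 / $72.22 = 0.6684

0.6684


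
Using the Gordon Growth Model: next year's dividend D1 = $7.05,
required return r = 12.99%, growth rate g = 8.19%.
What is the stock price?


Formula: P = D1 / (r - g)
Spread: r - g = 0.1299 - 0.0819 = 0.048
Substituting: P = $7.05 / 0.048
P = $146.88

$146.88


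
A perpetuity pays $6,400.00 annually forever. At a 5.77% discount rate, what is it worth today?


Formula: PV = C / r
Substituting: PV = $6,400.00 / 0.0577
PV = $110,918.54

$110,918.54


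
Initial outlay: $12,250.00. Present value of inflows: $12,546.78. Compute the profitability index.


Formula: PI = PV(cash flows) / initial investment
Substituting: PI = $12,546.78 / $12,250.00
PI = 1.0242

1.0242


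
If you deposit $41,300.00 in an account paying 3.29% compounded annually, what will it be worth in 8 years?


Formula: FV = P * (1 + r)^n
Substituting: FV = $41,300.00 * (1 + 0.0329)^8
Growth factor: (1.0329)^8 = 1.295586
FV = $41,300.00 * 1.295586 = $53,507.70

$53,507.70


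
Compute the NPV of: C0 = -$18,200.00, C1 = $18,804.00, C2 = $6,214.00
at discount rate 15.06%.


Formula: NPV = C0 + C1/(1+r) + C2/(1+r)^2
Discount C1: $18,804.00 / (1 + 0.1506) = $16,342.78
Discount C2: $6,214.00 / (1 + 0.1506)^2 = $4,693.78
NPV = -$18,200.00 + $16,342.78 + $4,693.78 = $2,836.56

$2,836.56


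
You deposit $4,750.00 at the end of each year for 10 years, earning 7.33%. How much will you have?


Formula: FV = PMT * ((1+r)^n - 1) / r
Growth factor: (1 + 0.0733)^10 = 2.028669
Numerator: 2.028669 - 1 = 1.028669
FV = $4,750.00 * 1.028669 / 0.0733 = $66,660.03

$66,660.03


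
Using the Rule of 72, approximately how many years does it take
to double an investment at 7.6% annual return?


Formula: Years ≈ 72 / r
Substituting: Years ≈ 72 / 7.6
Years ≈ 9.5

9.5 years


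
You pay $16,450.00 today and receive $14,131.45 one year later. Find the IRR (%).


Formula: IRR = C1/C0 - 1
Substituting: IRR = $14,131.45 / $16,450.00 - 1
Ratio: 0.859055 - 1 = -0.140945
IRR = -14.0945%

-14.0945%


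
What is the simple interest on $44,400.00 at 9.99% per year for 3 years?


Formula: I = P * r * t
Substituting: I = $44,400.00 * 0.0999 * 3
Step: I = $44,400.00 * 0.2997
I = $13,306.68

$13,306.68


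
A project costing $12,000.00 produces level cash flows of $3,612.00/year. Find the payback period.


Formula: Payback = investment / annual cash flow
Substituting: Payback = $12,000.00 / $3,612.00
Payback = 3.3223 years

3.3223 years


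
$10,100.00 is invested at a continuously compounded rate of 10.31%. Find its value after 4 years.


Formula: FV = P * e^(r*t)
Exponent: r*t = 0.1031 * 4 = 0.4124
e^(0.4124) = 1.510438
FV = $10,100.00 * 1.510438 = $15,255.43

$15,255.43


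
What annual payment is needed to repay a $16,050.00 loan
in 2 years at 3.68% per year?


Formula: PMT = PV * r / (1 - (1+r)^(-n))
Denominator: 1 - (1 + 0.0368)^(-2) = 0.069728
Numerator: $16,050.00 * 0.0368 = 590.64
PMT = 590.64 / 0.069728 = $8,470.65

$8,470.65


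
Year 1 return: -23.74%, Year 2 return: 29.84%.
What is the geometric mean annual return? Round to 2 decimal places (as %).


Formula: Geometric mean = ((1+r1)*(1+r2))^(1/2) - 1
Product: (1 + -0.2374) * (1 + 0.2984) = 0.7626 * 1.2984 = 0.99016
Square root: 0.99016^0.5 = 0.995068
Geometric mean = 0.995068 - 1 = -0.004932
As percentage: -0.49%

-0.49%


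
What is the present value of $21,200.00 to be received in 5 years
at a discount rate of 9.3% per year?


Formula: PV = FV / (1 + r)^n
Substituting: PV = $21,200.00 / (1 + 0.093)^5
Discount factor: (1.093)^5 = 1.559915
PV = $21,200.00 / 1.559915 = $13,590.49

$13,590.49


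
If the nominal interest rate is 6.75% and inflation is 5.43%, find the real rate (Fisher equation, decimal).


Formula: (1 + r_real) = (1 + r_nom) / (1 + inflation)
Substituting: (1 + r_real) = 1.0675 / 1.0543
(1 + r_real) = 1.01252
r_real = 1.01252 - 1 = 0.01252

0.01252


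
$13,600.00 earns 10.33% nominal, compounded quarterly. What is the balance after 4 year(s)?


Formula: FV = P * (1 + r/m)^(m*t)
Period rate: r/m = 0.1033 / 4 = 0.025825
Total periods: m*t = 4 * 4 = 16
Growth factor: (1 + 0.025825)^16 = 1.503739
FV = $13,600.00 * 1.503739 = $20,450.85

$20,450.85


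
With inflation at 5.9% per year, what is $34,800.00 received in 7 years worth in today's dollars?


Formula: Real value = nominal / (1 + inflation)^years
Price level: (1 + 0.059)^7 = 1.493729
Real value = $34,800.00 / 1.493729 = $23,297.40

$23,297.40


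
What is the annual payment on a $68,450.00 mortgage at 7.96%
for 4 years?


Formula: PMT = PV * r / (1 - (1+r)^(-n))
Denominator: 1 - (1 + 0.0796)^(-4) = 0.26388
Numerator: $68,450.00 * 0.0796 = 5448.62
PMT = 5448.62 / 0.26388 = $20,648.08

$20,648.08


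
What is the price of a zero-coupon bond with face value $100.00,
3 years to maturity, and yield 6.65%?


Formula: Price = FV / (1 + r)^n
Substituting: Price = $100.00 / (1 + 0.0665)^3
Discount factor: (1.0665)^3 = 1.213061
Price = $100.00 / 1.213061 = $82.44

$82.44


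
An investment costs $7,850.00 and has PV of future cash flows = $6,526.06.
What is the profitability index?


Formula: PI = PV(cash flows) / initial investment
Substituting: PI = $6,526.06 / $7,850.00
PI = 0.8313

0.8313


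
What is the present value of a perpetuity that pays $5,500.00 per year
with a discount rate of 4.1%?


Formula: PV = C / r
Substituting: PV = $5,500.00 / 0.041
PV = $134,146.34

$134,146.34


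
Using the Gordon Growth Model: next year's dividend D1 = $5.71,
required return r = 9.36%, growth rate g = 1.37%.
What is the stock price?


Formula: P = D1 / (r - g)
Spread: r - g = 0.0936 - 0.0137 = 0.0799
Substituting: P = $5.71 / 0.0799
P = $71.46

$71.46


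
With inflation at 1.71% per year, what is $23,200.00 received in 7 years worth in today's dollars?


Formula: Real value = nominal / (1 + inflation)^years
Price level: (1 + 0.0171)^7 = 1.126019
Real value = $23,200.00 / 1.126019 = $20,603.57

$20,603.57


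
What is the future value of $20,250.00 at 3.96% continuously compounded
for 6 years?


Formula: FV = P * e^(r*t)
Exponent: r*t = 0.0396 * 6 = 0.2376
e^(0.2376) = 1.268202
FV = $20,250.00 * 1.268202 = $25,681.09

$25,681.09


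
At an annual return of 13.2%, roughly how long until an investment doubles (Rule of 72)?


Formula: Years ≈ 72 / r
Substituting: Years ≈ 72 / 13.2
Years ≈ 5.5

5.5 years


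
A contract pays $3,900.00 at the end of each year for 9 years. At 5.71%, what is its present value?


Formula: PV = PMT * (1 - (1+r)^(-n)) / r
Discount factor: (1 + 0.0571)^(-9) = 0.606674
Bracket: 1 - 0.606674 = 0.393326
PV = $3,900.00 * 0.393326 / 0.0571 = $26,864.65

$26,864.65


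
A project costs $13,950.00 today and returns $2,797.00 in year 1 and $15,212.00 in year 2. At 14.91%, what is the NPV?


Formula: NPV = C0 + C1/(1+r) + C2/(1+r)^2
Discount C1: $2,797.00 / (1 + 0.1491) = $2,434.08
Discount C2: $15,212.00 / (1 + 0.1491)^2 = $11,520.48
NPV = -$13,950.00 + $2,434.08 + $11,520.48 = $4.56

$4.56


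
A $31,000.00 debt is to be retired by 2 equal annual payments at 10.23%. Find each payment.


Formula: PMT = PV * r / (1 - (1+r)^(-n))
Denominator: 1 - (1 + 0.1023)^(-2) = 0.176999
Numerator: $31,000.00 * 0.1023 = 3171.3
PMT = 3171.3 / 0.176999 = $17,917.05

$17,917.05


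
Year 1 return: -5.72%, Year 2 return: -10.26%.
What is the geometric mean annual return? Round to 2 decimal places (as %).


Formula: Geometric mean = ((1+r1)*(1+r2))^(1/2) - 1
Product: (1 + -0.0572) * (1 + -0.1026) = 0.9428 * 0.8974 = 0.846069
Square root: 0.846069^0.5 = 0.91982
Geometric mean = 0.91982 - 1 = -0.08018
As percentage: -8.02%

-8.02%


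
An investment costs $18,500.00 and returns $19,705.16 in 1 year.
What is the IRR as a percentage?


Formula: IRR = C1/C0 - 1
Substituting: IRR = $19,705.16 / $18,500.00 - 1
Ratio: 1.065144 - 1 = 0.065144
IRR = 6.5144%

6.5144%


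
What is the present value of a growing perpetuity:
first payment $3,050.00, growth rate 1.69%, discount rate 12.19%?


Formula: PV = C / (r - g)
Spread: r - g = 0.1219 - 0.0169 = 0.105
Substituting: PV = $3,050.00 / 0.105
PV = $29,047.62

$29,047.62


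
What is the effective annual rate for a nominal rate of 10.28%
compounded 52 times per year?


Formula: EAR = (1 + r/m)^m - 1
Period rate: r/m = 0.1028 / 52 = 0.001977
Compounding: (1 + 0.001977)^52 = 1.108157
EAR = 1.108157 - 1 = 0.108157

0.108157


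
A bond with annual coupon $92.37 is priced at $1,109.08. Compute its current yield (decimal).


Formula: Current yield = annual coupon / price
Substituting: CY = $92.37 / $1,109.08
CY = 0.083285

0.083285


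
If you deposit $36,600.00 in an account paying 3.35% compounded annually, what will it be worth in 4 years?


Formula: FV = P * (1 + r)^n
Substituting: FV = $36,600.00 * (1 + 0.0335)^4
Growth factor: (1.0335)^4 = 1.140885
FV = $36,600.00 * 1.140885 = $41,756.40

$41,756.40


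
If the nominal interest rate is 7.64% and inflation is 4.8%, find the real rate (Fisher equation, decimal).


Formula: (1 + r_real) = (1 + r_nom) / (1 + inflation)
Substituting: (1 + r_real) = 1.0764 / 1.048
(1 + r_real) = 1.027099
r_real = 1.027099 - 1 = 0.027099

0.027099


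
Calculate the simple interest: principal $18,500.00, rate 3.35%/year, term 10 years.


Formula: I = P * r * t
Substituting: I = $18,500.00 * 0.0335 * 10
Step: I = $18,500.00 * 0.335
I = $6,197.50

$6,197.50


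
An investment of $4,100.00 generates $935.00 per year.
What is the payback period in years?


Formula: Payback = investment / annual cash flow
Substituting: Payback = $4,100.00 / $935.00
Payback = 4.385 years

4.385 years


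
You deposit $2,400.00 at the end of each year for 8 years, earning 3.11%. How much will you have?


Formula: FV = PMT * ((1+r)^n - 1) / r
Growth factor: (1 + 0.0311)^8 = 1.277634
Numerator: 1.277634 - 1 = 0.277634
FV = $2,400.00 * 0.277634 / 0.0311 = $21,425.09

$21,425.09


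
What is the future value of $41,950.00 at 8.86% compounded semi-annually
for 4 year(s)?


Formula: FV = P * (1 + r/m)^(m*t)
Period rate: r/m = 0.0886 / 2 = 0.0443
Total periods: m*t = 2 * 4 = 8
Growth factor: (1 + 0.0443)^8 = 1.414498
FV = $41,950.00 * 1.414498 = $59,338.18

$59,338.18


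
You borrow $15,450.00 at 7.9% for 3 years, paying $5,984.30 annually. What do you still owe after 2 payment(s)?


Formula: Balance = PV*(1+r)^k - PMT*((1+r)^k - 1)/r
Growth: (1 + 0.079)^2 = 1.164241
Accumulated factor: ((1+r)^k - 1)/r = 2.079
Balance = $15,450.00 * 1.164241 - $5,984.30 * 2.079
Balance = $5,546.16

$5,546.16


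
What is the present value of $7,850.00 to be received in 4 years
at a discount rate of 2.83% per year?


Formula: PV = FV / (1 + r)^n
Substituting: PV = $7,850.00 / (1 + 0.0283)^4
Discount factor: (1.0283)^4 = 1.118097
PV = $7,850.00 / 1.118097 = $7,020.86

$7,020.86


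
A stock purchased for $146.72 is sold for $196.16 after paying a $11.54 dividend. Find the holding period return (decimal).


Formula: HPR = (P1 - P0 + D) / P0
Gain: $196.16 - $146.72 + $11.54 = $60.98
HPR = $60.98 / $146.72 = 0.4156

0.4156


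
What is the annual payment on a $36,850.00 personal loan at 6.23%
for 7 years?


Formula: PMT = PV * r / (1 - (1+r)^(-n))
Denominator: 1 - (1 + 0.0623)^(-7) = 0.344957
Numerator: $36,850.00 * 0.0623 = 2295.755
PMT = 2295.755 / 0.344957 = $6,655.19

$6,655.19


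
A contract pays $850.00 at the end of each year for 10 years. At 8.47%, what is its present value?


Formula: PV = PMT * (1 - (1+r)^(-n)) / r
Discount factor: (1 + 0.0847)^(-10) = 0.44351
Bracket: 1 - 0.44351 = 0.55649
PV = $850.00 * 0.55649 / 0.0847 = $5,584.61

$5,584.61


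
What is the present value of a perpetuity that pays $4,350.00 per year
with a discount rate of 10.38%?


Formula: PV = C / r
Substituting: PV = $4,350.00 / 0.1038
PV = $41,907.51

$41,907.51


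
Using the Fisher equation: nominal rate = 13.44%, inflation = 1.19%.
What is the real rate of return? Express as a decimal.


Formula: (1 + r_real) = (1 + r_nom) / (1 + inflation)
Substituting: (1 + r_real) = 1.1344 / 1.0119
(1 + r_real) = 1.121059
r_real = 1.121059 - 1 = 0.121059

0.121059


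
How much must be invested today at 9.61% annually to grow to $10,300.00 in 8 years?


Formula: PV = FV / (1 + r)^n
Substituting: PV = $10,300.00 / (1 + 0.0961)^8
Discount factor: (1.0961)^8 = 2.083538
PV = $10,300.00 / 2.083538 = $4,943.51

$4,943.51


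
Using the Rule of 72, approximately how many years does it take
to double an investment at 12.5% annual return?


Formula: Years ≈ 72 / r
Substituting: Years ≈ 72 / 12.5
Years ≈ 5.8

5.8 years


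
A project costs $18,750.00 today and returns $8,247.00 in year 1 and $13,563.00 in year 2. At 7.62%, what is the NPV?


Formula: NPV = C0 + C1/(1+r) + C2/(1+r)^2
Discount C1: $8,247.00 / (1 + 0.0762) = $7,663.07
Discount C2: $13,563.00 / (1 + 0.0762)^2 = $11,710.35
NPV = -$18,750.00 + $7,663.07 + $11,710.35 = $623.42

$623.42


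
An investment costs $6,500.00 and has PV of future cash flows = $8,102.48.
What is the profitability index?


Formula: PI = PV(cash flows) / initial investment
Substituting: PI = $8,102.48 / $6,500.00
PI = 1.2465

1.2465


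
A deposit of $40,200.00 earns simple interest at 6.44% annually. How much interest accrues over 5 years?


Formula: I = P * r * t
Substituting: I = $40,200.00 * 0.0644 * 5
Step: I = $40,200.00 * 0.322
I = $12,944.40

$12,944.40


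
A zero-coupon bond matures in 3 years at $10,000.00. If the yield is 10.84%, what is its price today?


Formula: Price = FV / (1 + r)^n
Substituting: Price = $10,000.00 / (1 + 0.1084)^3
Discount factor: (1.1084)^3 = 1.361725
Price = $10,000.00 / 1.361725 = $7,343.62

$7,343.62


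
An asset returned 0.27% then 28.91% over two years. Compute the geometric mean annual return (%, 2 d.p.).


Formula: Geometric mean = ((1+r1)*(1+r2))^(1/2) - 1
Product: (1 + 0.0027) * (1 + 0.2891) = 1.0027 * 1.2891 = 1.292581
Square root: 1.292581^0.5 = 1.136917
Geometric mean = 1.136917 - 1 = 0.136917
As percentage: 13.69%

13.69%


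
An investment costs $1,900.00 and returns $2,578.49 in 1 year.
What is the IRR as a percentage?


Formula: IRR = C1/C0 - 1
Substituting: IRR = $2,578.49 / $1,900.00 - 1
Ratio: 1.3571 - 1 = 0.3571
IRR = 35.71%

35.71%


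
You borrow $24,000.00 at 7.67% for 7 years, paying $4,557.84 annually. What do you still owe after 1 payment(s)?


Formula: Balance = PV*(1+r)^k - PMT*((1+r)^k - 1)/r
Growth: (1 + 0.0767)^1 = 1.0767
Accumulated factor: ((1+r)^k - 1)/r = 1.0
Balance = $24,000.00 * 1.0767 - $4,557.84 * 1.0
Balance = $21,282.96

$21,282.96


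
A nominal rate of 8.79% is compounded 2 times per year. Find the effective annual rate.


Formula: EAR = (1 + r/m)^m - 1
Period rate: r/m = 0.0879 / 2 = 0.04395
Compounding: (1 + 0.04395)^2 = 1.089832
EAR = 1.089832 - 1 = 0.089832

0.089832


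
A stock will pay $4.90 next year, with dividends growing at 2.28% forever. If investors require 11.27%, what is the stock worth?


Formula: P = D1 / (r - g)
Spread: r - g = 0.1127 - 0.0228 = 0.0899
Substituting: P = $4.90 / 0.0899
P = $54.51

$54.51


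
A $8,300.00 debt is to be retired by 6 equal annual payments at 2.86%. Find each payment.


Formula: PMT = PV * r / (1 - (1+r)^(-n))
Denominator: 1 - (1 + 0.0286)^(-6) = 0.155653
Numerator: $8,300.00 * 0.0286 = 237.38
PMT = 237.38 / 0.155653 = $1,525.06

$1,525.06


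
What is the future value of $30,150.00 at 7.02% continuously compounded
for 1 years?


Formula: FV = P * e^(r*t)
Exponent: r*t = 0.0702 * 1 = 0.0702
e^(0.0702) = 1.072723
FV = $30,150.00 * 1.072723 = $32,342.59

$32,342.59


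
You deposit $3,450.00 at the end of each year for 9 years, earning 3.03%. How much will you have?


Formula: FV = PMT * ((1+r)^n - 1) / r
Growth factor: (1 + 0.0303)^9 = 1.308197
Numerator: 1.308197 - 1 = 0.308197
FV = $3,450.00 * 0.308197 / 0.0303 = $35,091.79

$35,091.79


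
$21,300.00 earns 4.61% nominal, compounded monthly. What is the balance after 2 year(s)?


Formula: FV = P * (1 + r/m)^(m*t)
Period rate: r/m = 0.0461 / 12 = 0.003842
Total periods: m*t = 12 * 2 = 24
Growth factor: (1 + 0.003842)^24 = 1.09639
FV = $21,300.00 * 1.09639 = $23,353.12

$23,353.12


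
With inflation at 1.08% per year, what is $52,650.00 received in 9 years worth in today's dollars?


Formula: Real value = nominal / (1 + inflation)^years
Price level: (1 + 0.0108)^9 = 1.101507
Real value = $52,650.00 / 1.101507 = $47,798.17

$47,798.17


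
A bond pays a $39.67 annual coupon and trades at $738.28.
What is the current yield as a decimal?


Formula: Current yield = annual coupon / price
Substituting: CY = $39.67 / $738.28
CY = 0.053733

0.053733


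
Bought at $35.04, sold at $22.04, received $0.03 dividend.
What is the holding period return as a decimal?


Formula: HPR = (P1 - P0 + D) / P0
Gain: $22.04 - $35.04 + $0.03 = -$12.97
HPR = -$12.97 / $35.04 = -0.3701

-0.3701


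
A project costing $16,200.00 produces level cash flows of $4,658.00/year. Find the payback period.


Formula: Payback = investment / annual cash flow
Substituting: Payback = $16,200.00 / $4,658.00
Payback = 3.4779 years

3.4779 years


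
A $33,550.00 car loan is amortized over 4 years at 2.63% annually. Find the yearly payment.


Formula: PMT = PV * r / (1 - (1+r)^(-n))
Denominator: 1 - (1 + 0.0263)^(-4) = 0.098631
Numerator: $33,550.00 * 0.0263 = 882.365
PMT = 882.365 / 0.098631 = $8,946.13

$8,946.13


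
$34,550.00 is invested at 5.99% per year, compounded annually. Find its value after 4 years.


Formula: FV = P * (1 + r)^n
Substituting: FV = $34,550.00 * (1 + 0.0599)^4
Growth factor: (1.0599)^4 = 1.262001
FV = $34,550.00 * 1.262001 = $43,602.12

$43,602.12


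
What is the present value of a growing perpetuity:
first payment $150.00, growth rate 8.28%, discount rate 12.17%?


Formula: PV = C / (r - g)
Spread: r - g = 0.1217 - 0.0828 = 0.0389
Substituting: PV = $150.00 / 0.0389
PV = $3,856.04

$3,856.04


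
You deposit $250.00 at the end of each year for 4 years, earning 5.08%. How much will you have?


Formula: FV = PMT * ((1+r)^n - 1) / r
Growth factor: (1 + 0.0508)^4 = 1.219215
Numerator: 1.219215 - 1 = 0.219215
FV = $250.00 * 0.219215 / 0.0508 = $1,078.81

$1,078.81


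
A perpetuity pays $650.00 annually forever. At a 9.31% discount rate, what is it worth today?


Formula: PV = C / r
Substituting: PV = $650.00 / 0.0931
PV = $6,981.74

$6,981.74
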